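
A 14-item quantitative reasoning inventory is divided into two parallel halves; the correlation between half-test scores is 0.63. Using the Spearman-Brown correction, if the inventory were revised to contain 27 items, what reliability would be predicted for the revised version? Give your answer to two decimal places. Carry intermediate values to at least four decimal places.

0.87

Spearman-Brown correction (n = 2): r_full = 2·0.63/(1 + 0.63) = 0.7730
Length factor from 14 to 27 items: n = 27/14 = 1.9286
r_new = n·r_full / (1 + (n − 1)·r_full) = 1.4908 / 1.7178 ≈ 0.8679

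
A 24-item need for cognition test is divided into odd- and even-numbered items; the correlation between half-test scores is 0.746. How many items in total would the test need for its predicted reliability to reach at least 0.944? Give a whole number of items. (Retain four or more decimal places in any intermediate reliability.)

69

r_full = 2(0.746)/(1 + 0.746) = 0.8545
Solve Spearman-Brown for n: n = 0.944(1 − 0.8545) / [0.8545(1 − 0.944)] = 2.8704
Items = 2.8704 × 24 ≈ 68.89 → 69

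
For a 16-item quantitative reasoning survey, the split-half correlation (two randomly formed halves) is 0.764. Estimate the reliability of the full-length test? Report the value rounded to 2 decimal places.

Apply the Spearman-Brown correction with n = 2:
r_full = 2(0.764) / (1 + 0.764)
r_full = 1.5280 / 1.7640 ≈ 0.8662

0.87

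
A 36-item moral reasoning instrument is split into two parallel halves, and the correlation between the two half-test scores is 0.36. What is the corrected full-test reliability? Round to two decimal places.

r_full = 2(0.36) / (1 + 0.36)
       = 0.7200 / 1.3600 = 0.5294

0.53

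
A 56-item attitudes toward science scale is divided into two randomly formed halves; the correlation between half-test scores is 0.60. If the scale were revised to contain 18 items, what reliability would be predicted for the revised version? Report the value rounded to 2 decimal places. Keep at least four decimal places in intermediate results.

Full-test reliability from the split-half r: r_full = 2(0.60)/(1 + 0.60) = 0.7500
Then adjust to 18 items: n = 18/56 = 0.3214
r_new = n·r_full / (1 + (n − 1)·r_full) = 0.2411 / 0.4910 ≈ 0.4910

0.49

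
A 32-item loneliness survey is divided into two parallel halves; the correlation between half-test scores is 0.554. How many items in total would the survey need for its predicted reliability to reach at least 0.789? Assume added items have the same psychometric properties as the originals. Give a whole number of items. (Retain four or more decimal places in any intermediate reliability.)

r_full = 2(0.554)/(1 + 0.554) = 0.7130
n = r_tgt(1 − r_full) / [r_full(1 − r_tgt)] = 0.789 × 0.2870 / (0.7130 × 0.211) ≈ 1.5052
Required items = 1.5052 × 32 = 48.17, so 49 items.

49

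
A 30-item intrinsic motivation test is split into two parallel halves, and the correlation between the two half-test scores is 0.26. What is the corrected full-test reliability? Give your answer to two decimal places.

Apply the Spearman-Brown correction with n = 2:
r_full = 2r_hh / (1 + r_hh) = 2 × 0.26 / (1 + 0.26)
r_full = 0.5200 / 1.2600 ≈ 0.4127

0.41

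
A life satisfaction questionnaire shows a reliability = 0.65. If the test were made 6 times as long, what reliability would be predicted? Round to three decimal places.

0.918

Apply the Spearman-Brown prophecy formula, r' = nr / [1 + (n − 1)r]:
r_new = 6·0.65 / [1 + (6 − 1)·0.65]
     = 3.9000 / 4.2500 = 0.9176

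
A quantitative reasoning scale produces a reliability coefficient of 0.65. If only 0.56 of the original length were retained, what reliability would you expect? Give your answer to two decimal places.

Apply the Spearman-Brown prophecy formula, r' = nr / [1 + (n − 1)r]:
r_new = (0.56 × 0.65) / (1 + (0.56 − 1) × 0.65)
r_new = 0.3640 / 0.7140 ≈ 0.5098

0.51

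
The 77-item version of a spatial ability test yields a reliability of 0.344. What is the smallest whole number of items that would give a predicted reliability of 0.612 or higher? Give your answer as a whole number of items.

n = [0.612 × 0.656] / [0.344 × 0.388]
n = 0.401472 / 0.133472 ≈ 3.0079
3.0079 × 77 = 231.61 → 232 items

232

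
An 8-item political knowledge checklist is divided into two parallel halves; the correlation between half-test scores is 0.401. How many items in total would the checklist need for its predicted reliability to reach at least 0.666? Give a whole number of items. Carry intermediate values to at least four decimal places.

12

Corrected full-test reliability: r_full = 2 × 0.401 / (1 + 0.401) ≈ 0.5724
n = r_tgt(1 − r_full) / [r_full(1 − r_tgt)] = 0.666 × 0.4276 / (0.5724 × 0.334) ≈ 1.4896
Items = 1.4896 × 8 ≈ 11.92 → 12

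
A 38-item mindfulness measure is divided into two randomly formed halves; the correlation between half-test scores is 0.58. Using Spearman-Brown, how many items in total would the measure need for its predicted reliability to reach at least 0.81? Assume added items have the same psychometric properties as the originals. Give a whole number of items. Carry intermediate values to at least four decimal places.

r_full = 2(0.58)/(1 + 0.58) = 0.7342
Solve Spearman-Brown for n: n = 0.81(1 − 0.7342) / [0.7342(1 − 0.81)] = 1.5434
Items = 1.5434 × 38 ≈ 58.65 → 59

59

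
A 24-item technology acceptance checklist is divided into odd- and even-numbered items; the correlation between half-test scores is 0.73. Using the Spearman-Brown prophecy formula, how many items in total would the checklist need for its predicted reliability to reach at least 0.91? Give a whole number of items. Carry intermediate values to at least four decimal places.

Corrected full-test reliability: r_full = 2 × 0.73 / (1 + 0.73) ≈ 0.8439
n = r_tgt(1 − r_full) / [r_full(1 − r_tgt)] = 0.91 × 0.1561 / (0.8439 × 0.09) ≈ 1.8703
Required items = 1.8703 × 24 = 44.89, so 45 items.

45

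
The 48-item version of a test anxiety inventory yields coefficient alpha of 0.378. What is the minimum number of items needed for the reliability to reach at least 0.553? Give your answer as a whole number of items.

98

n = 0.553 × (1 − 0.378) / [ 0.378 × (1 − 0.553) ]
  = 0.343966 / 0.168966 = 2.0357
Items needed = n × 48 = 2.0357 × 48 ≈ 97.71 → round up to 98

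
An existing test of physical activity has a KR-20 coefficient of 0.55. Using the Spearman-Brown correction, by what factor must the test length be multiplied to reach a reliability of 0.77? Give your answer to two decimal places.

Invert Spearman-Brown to solve for n:
n = r*(1 − r) / [ r (1 − r*) ]
n = [0.77 × 0.45] / [0.55 × 0.23]
  = 0.3465 / 0.1265 = 2.7391

2.74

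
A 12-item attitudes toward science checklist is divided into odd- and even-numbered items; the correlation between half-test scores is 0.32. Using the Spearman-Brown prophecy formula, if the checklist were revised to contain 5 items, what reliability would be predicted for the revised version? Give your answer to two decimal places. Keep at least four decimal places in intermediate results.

0.28

Spearman-Brown correction (n = 2): r_full = 2·0.32/(1 + 0.32) = 0.4848
Then adjust to 5 items: n = 5/12 = 0.4167
r_new = n·r_full / (1 + (n − 1)·r_full) = 0.2020 / 0.7172 ≈ 0.2817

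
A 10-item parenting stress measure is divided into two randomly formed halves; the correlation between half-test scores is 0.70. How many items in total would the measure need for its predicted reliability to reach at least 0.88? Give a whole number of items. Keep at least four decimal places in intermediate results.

Corrected full-test reliability: r_full = 2 × 0.70 / (1 + 0.70) ≈ 0.8235
n = r_tgt(1 − r_full) / [r_full(1 − r_tgt)] = 0.88 × 0.1765 / (0.8235 × 0.12) ≈ 1.5717
Required items = 1.5717 × 10 = 15.72, so 16 items.

16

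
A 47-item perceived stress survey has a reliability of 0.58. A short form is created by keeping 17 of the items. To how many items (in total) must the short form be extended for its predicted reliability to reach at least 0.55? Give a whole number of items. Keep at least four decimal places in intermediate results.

42

Short-form reliability: n = 17/47 = 0.3617; r_17 = n·r/(1+(n−1)r) ≈ 0.3331
Length factor from the short form to reach 0.55: n' = 0.55(1 − 0.3331) / [0.3331(1 − 0.55)] ≈ 2.4470
Items = 2.4470 × 17 ≈ 41.60 → 42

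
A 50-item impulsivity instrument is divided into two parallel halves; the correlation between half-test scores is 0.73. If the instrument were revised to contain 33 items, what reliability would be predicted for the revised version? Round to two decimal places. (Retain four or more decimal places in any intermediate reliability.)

Full-test reliability from the split-half r: r_full = 2(0.73)/(1 + 0.73) = 0.8439
Length factor from 50 to 33 items: n = 33/50 = 0.6600
r_new = n·r_full / (1 + (n − 1)·r_full) = 0.5570 / 0.7131 ≈ 0.7811

0.78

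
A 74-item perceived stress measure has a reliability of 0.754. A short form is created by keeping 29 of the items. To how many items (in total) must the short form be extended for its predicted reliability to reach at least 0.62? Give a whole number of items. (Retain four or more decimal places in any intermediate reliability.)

Short-form reliability: n = 29/74 = 0.3919; r_29 = n·r/(1+(n−1)r) ≈ 0.5457
Then solve for n' with r_old = 0.5457, r_target = 0.62: n' = 0.62(1 − 0.5457)/[0.5457(1 − 0.62)] = 1.3583
Items = 1.3583 × 29 ≈ 39.39 → 40

40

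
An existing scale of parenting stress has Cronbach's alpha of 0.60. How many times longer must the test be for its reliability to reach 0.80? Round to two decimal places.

n = [0.80 × 0.40] / [0.60 × 0.20]
n = 0.3200 / 0.1200 ≈ 2.6667

2.67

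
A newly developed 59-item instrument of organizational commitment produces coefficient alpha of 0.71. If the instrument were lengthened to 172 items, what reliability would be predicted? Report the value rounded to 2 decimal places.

Length ratio n = 172/59 = 2.9153
Apply the Spearman-Brown prophecy formula, r' = nr / [1 + (n − 1)r]:
r_new = (2.9153 × 0.71) / (1 + (2.9153 − 1) × 0.71)
r_new = 2.0699 / 2.3599 ≈ 0.8771

0.88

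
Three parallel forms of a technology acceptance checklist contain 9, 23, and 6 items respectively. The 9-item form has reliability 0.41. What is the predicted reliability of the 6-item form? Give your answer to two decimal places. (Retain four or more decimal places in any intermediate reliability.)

0.32

The 23-item form is not needed; work directly from the 9-item form with n = 6/9 = 0.6667.
r_{6} = n·r / (1 + (n − 1)·r) = 0.2733 / 0.8633 ≈ 0.3166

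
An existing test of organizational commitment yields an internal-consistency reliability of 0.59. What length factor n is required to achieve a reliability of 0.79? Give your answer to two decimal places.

2.61

n = [0.79 × 0.41] / [0.59 × 0.21]
n = 0.3239 / 0.1239 ≈ 2.6142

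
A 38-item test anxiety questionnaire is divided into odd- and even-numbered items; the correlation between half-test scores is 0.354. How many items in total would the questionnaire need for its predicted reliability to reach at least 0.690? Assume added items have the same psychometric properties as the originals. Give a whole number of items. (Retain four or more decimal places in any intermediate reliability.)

78

Corrected full-test reliability: r_full = 2 × 0.354 / (1 + 0.354) ≈ 0.5229
Solve Spearman-Brown for n: n = 0.690(1 − 0.5229) / [0.5229(1 − 0.690)] = 2.0309
Required items = 2.0309 × 38 = 77.17, so 78 items.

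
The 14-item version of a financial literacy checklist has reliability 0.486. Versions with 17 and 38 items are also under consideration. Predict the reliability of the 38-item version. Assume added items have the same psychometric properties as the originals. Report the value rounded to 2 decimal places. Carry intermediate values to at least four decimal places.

The 17-item form is not needed; work directly from the 14-item form with n = 38/14 = 2.7143.
r_{38} = n·r / (1 + (n − 1)·r) = 1.3191 / 1.8331 ≈ 0.7196

0.72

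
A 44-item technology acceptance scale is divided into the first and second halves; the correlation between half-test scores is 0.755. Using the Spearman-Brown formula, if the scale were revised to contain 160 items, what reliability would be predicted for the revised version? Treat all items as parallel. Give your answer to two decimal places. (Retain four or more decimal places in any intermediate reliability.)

0.96

First correct the split-half correlation to full-test reliability: r_full = 2 × 0.755 / (1 + 0.755) ≈ 0.8604
Length factor from 44 to 160 items: n = 160/44 = 3.6364
r_new = n·r_full / (1 + (n − 1)·r_full) = 3.1288 / 3.2684 ≈ 0.9573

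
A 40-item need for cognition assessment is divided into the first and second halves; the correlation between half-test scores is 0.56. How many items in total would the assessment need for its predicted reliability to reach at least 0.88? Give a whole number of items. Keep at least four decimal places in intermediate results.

r_full = 2(0.56)/(1 + 0.56) = 0.7179
n = r_tgt(1 − r_full) / [r_full(1 − r_tgt)] = 0.88 × 0.2821 / (0.7179 × 0.12) ≈ 2.8816
Items = 2.8816 × 40 ≈ 115.26 → 116

116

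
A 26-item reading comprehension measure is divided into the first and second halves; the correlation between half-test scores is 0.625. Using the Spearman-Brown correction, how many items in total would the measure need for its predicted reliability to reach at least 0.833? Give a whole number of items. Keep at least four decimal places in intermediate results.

39

Corrected full-test reliability: r_full = 2 × 0.625 / (1 + 0.625) ≈ 0.7692
Solve Spearman-Brown for n: n = 0.833(1 − 0.7692) / [0.7692(1 − 0.833)] = 1.4967
Required items = 1.4967 × 26 = 38.91, so 39 items.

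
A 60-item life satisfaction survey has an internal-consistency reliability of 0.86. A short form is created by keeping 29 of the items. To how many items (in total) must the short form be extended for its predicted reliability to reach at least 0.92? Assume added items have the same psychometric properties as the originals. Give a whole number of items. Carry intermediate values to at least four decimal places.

Short-form reliability: n = 29/60 = 0.4833; r_29 = n·r/(1+(n−1)r) ≈ 0.7480
Then solve for n' with r_old = 0.7480, r_target = 0.92: n' = 0.92(1 − 0.7480)/[0.7480(1 − 0.92)] = 3.8743
Total items = 3.8743 × 29 = 112.35, rounded up to 113.

113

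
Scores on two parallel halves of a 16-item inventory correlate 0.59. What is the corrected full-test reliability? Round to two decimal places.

The full test is twice the length of either half (n = 2).
r_full = 2r_hh / (1 + r_hh) = 2 × 0.59 / (1 + 0.59)
       = 1.1800 / 1.5900 = 0.7421

0.74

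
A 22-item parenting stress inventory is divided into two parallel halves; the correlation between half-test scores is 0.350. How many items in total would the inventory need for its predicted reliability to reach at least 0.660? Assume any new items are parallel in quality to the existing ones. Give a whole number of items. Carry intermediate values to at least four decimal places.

r_full = 2(0.350)/(1 + 0.350) = 0.5185
n = r_tgt(1 − r_full) / [r_full(1 − r_tgt)] = 0.660 × 0.4815 / (0.5185 × 0.340) ≈ 1.8027
Items = 1.8027 × 22 ≈ 39.66 → 40

40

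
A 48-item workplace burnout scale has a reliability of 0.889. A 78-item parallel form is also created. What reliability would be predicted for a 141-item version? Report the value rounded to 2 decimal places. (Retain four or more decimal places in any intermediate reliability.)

The 78-item form is not needed; work directly from the 48-item form with n = 141/48 = 2.9375.
r_{141} = n·r / (1 + (n − 1)·r) = 2.6114 / 2.7224 ≈ 0.9592

0.96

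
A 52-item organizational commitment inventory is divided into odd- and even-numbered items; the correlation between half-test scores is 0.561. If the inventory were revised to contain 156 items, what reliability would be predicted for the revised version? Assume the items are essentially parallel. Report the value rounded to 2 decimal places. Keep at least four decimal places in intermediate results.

0.88

First correct the split-half correlation to full-test reliability: r_full = 2 × 0.561 / (1 + 0.561) ≈ 0.7188
Then adjust to 156 items: n = 156/52 = 3.0000
r_new = n·r_full / (1 + (n − 1)·r_full) = 2.1564 / 2.4376 ≈ 0.8846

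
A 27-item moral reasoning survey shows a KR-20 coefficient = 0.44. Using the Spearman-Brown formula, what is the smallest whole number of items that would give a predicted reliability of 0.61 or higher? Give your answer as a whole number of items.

Spearman-Brown solved for the length factor n:
n = r*(1 − r) / [ r (1 − r*) ]
n = 0.61(1 − 0.44) / [0.44(1 − 0.61)]
  = 0.3416 / 0.1716 = 1.9907
Items needed = n × 27 = 1.9907 × 27 ≈ 53.75 → round up to 54

54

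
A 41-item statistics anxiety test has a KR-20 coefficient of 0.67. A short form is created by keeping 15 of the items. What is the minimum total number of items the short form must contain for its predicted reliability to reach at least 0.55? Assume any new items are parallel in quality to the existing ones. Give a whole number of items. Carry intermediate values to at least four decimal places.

25

First, r for the 15-item form: n = 15/41 = 0.3659, so r_15 = 0.3659·0.67/(1 + (0.3659 − 1)·0.67) = 0.4262
Length factor from the short form to reach 0.55: n' = 0.55(1 − 0.4262) / [0.4262(1 − 0.55)] ≈ 1.6455
Items = 1.6455 × 15 ≈ 24.68 → 25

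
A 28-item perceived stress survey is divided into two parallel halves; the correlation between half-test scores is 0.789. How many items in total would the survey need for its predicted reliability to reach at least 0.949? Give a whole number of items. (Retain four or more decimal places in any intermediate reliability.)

Corrected full-test reliability: r_full = 2 × 0.789 / (1 + 0.789) ≈ 0.8821
n = r_tgt(1 − r_full) / [r_full(1 − r_tgt)] = 0.949 × 0.1179 / (0.8821 × 0.051) ≈ 2.4871
Required items = 2.4871 × 28 = 69.64, so 70 items.

70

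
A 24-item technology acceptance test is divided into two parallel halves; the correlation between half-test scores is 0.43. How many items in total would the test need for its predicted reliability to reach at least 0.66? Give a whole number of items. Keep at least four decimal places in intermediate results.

31

r_full = 2(0.43)/(1 + 0.43) = 0.6014
Solve Spearman-Brown for n: n = 0.66(1 − 0.6014) / [0.6014(1 − 0.66)] = 1.2866
Items = 1.2866 × 24 ≈ 30.88 → 31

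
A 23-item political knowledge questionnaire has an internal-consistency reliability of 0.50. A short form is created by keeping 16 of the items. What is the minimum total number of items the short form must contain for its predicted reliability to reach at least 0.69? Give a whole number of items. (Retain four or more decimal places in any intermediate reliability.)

Short-form reliability: n = 16/23 = 0.6957; r_16 = n·r/(1+(n−1)r) ≈ 0.4103
Length factor from the short form to reach 0.69: n' = 0.69(1 − 0.4103) / [0.4103(1 − 0.69)] ≈ 3.1990
Items = 3.1990 × 16 ≈ 51.18 → 52

52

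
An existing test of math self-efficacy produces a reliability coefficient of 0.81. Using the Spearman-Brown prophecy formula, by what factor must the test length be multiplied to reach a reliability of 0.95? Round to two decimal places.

4.46

n = 0.95 × (1 − 0.81) / [ 0.81 × (1 − 0.95) ]
  = 0.1805 / 0.0405 = 4.4568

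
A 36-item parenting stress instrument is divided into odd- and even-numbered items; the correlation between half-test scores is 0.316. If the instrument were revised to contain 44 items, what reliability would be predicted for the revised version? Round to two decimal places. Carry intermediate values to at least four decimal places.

0.53

First correct the split-half correlation to full-test reliability: r_full = 2 × 0.316 / (1 + 0.316) ≈ 0.4802
Length factor from 36 to 44 items: n = 44/36 = 1.2222
r_new = n·r_full / (1 + (n − 1)·r_full) = 0.5869 / 1.1067 ≈ 0.5303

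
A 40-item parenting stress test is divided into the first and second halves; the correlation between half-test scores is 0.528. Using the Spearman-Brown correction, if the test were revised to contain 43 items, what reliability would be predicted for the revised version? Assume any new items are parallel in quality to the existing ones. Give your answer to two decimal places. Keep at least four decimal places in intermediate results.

0.71

First correct the split-half correlation to full-test reliability: r_full = 2 × 0.528 / (1 + 0.528) ≈ 0.6911
Then adjust to 43 items: n = 43/40 = 1.0750
r_new = n·r_full / (1 + (n − 1)·r_full) = 0.7429 / 1.0518 ≈ 0.7063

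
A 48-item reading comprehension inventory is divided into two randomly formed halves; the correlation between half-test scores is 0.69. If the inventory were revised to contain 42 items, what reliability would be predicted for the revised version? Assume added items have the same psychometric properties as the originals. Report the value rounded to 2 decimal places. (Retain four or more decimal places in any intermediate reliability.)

First correct the split-half correlation to full-test reliability: r_full = 2 × 0.69 / (1 + 0.69) ≈ 0.8166
Then adjust to 42 items: n = 42/48 = 0.8750
r_new = n·r_full / (1 + (n − 1)·r_full) = 0.7145 / 0.8979 ≈ 0.7957

0.80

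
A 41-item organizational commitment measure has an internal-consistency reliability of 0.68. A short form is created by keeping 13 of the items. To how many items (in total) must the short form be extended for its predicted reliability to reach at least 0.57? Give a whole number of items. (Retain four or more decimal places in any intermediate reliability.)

Short-form reliability: n = 13/41 = 0.3171; r_13 = n·r/(1+(n−1)r) ≈ 0.4026
Then solve for n' with r_old = 0.4026, r_target = 0.57: n' = 0.57(1 − 0.4026)/[0.4026(1 − 0.57)] = 1.9670
Items = 1.9670 × 13 ≈ 25.57 → 26

26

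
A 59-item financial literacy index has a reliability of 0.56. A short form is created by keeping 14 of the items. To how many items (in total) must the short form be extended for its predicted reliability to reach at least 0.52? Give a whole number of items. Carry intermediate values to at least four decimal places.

51

First, r for the 14-item form: n = 14/59 = 0.2373, so r_14 = 0.2373·0.56/(1 + (0.2373 − 1)·0.56) = 0.2320
Then solve for n' with r_old = 0.2320, r_target = 0.52: n' = 0.52(1 − 0.2320)/[0.2320(1 − 0.52)] = 3.5862
Items = 3.5862 × 14 ≈ 50.21 → 51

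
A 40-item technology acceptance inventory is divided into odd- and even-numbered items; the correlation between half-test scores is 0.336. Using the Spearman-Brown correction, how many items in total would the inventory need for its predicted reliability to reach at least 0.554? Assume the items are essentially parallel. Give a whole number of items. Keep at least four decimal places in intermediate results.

Corrected full-test reliability: r_full = 2 × 0.336 / (1 + 0.336) ≈ 0.5030
n = r_tgt(1 − r_full) / [r_full(1 − r_tgt)] = 0.554 × 0.4970 / (0.5030 × 0.446) ≈ 1.2273
Required items = 1.2273 × 40 = 49.09, so 50 items.

50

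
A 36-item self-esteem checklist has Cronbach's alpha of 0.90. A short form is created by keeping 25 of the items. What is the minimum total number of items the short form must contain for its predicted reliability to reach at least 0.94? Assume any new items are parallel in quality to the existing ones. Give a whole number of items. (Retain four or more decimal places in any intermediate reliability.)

63

First, r for the 25-item form: n = 25/36 = 0.6944, so r_25 = 0.6944·0.90/(1 + (0.6944 − 1)·0.90) = 0.8621
Then solve for n' with r_old = 0.8621, r_target = 0.94: n' = 0.94(1 − 0.8621)/[0.8621(1 − 0.94)] = 2.5060
Total items = 2.5060 × 25 = 62.65, rounded up to 63.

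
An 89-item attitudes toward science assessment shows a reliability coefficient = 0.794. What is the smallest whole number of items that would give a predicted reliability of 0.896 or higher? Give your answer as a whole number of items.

Invert Spearman-Brown to solve for n:
n = r_target (1 − r_old) / [ r_old (1 − r_target) ]
n = 0.896 × (1 − 0.794) / [ 0.794 × (1 − 0.896) ]
  = 0.184576 / 0.082576 = 2.2352
Items needed = n × 89 = 2.2352 × 89 ≈ 198.93 → round up to 199

199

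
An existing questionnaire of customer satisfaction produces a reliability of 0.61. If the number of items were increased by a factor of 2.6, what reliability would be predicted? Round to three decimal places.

By Spearman-Brown, r_new = n r / (1 + (n − 1) r).
r_new = (2.6 × 0.61) / (1 + (2.6 − 1) × 0.61)
r_new = 1.5860 / 1.9760 ≈ 0.8026

0.803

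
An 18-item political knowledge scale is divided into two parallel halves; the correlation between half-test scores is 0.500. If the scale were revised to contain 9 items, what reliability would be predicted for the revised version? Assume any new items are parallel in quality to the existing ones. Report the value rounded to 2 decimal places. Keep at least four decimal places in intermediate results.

0.50

Spearman-Brown correction (n = 2): r_full = 2·0.500/(1 + 0.500) = 0.6667
Length factor from 18 to 9 items: n = 9/18 = 0.5000
r_new = n·r_full / (1 + (n − 1)·r_full) = 0.3333 / 0.6666 ≈ 0.5000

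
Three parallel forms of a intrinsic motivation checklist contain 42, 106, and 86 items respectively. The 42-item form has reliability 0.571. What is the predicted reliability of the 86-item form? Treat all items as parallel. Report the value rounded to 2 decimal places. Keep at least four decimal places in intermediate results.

0.73

The 106-item form is not needed; work directly from the 42-item form with n = 86/42 = 2.0476.
r_{86} = n·r / (1 + (n − 1)·r) = 1.1692 / 1.5982 ≈ 0.7316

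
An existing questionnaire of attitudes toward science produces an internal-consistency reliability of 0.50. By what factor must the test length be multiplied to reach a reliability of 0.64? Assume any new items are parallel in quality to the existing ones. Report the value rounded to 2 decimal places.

Spearman-Brown solved for the length factor n:
n = r*(1 − r) / [ r (1 − r*) ]
n = 0.64 × (1 − 0.50) / [ 0.50 × (1 − 0.64) ]
  = 0.3200 / 0.1800 = 1.7778

1.78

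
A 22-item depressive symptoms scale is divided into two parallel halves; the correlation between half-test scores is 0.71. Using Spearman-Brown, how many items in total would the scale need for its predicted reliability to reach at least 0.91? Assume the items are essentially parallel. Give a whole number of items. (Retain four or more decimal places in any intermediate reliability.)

Corrected full-test reliability: r_full = 2 × 0.71 / (1 + 0.71) ≈ 0.8304
n = r_tgt(1 − r_full) / [r_full(1 − r_tgt)] = 0.91 × 0.1696 / (0.8304 × 0.09) ≈ 2.0651
Required items = 2.0651 × 22 = 45.43, so 46 items.

46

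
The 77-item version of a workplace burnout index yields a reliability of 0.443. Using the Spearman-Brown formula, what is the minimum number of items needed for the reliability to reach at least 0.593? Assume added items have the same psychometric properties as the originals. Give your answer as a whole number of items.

n = 0.593(1 − 0.443) / [0.443(1 − 0.593)]
n = 0.330301 / 0.180301 ≈ 1.8319
Items needed = n × 77 = 1.8319 × 77 ≈ 141.06 → round up to 142

142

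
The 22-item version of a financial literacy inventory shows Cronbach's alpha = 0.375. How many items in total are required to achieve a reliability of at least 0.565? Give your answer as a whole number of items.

48

Spearman-Brown solved for the length factor n:
n = r_target (1 − r_old) / [ r_old (1 − r_target) ]
n = [0.565 × 0.625] / [0.375 × 0.435]
  = 0.353125 / 0.163125 = 2.1648
2.1648 × 22 = 47.63 → 48 items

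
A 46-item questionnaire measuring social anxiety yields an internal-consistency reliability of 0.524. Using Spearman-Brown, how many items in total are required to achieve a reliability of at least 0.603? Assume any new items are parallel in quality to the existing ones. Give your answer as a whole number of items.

64

Invert Spearman-Brown to solve for n:
n = r*(1 − r) / [ r (1 − r*) ]
n = 0.603(1 − 0.524) / [0.524(1 − 0.603)]
  = 0.287028 / 0.208028 = 1.3798
Items needed = n × 46 = 1.3798 × 46 ≈ 63.47 → round up to 64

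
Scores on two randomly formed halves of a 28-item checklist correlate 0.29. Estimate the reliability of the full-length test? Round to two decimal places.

Apply the Spearman-Brown correction with n = 2:
r_full = 2r_hh / (1 + r_hh) = 2 × 0.29 / (1 + 0.29)
       = 0.5800 / 1.2900 = 0.4496

0.45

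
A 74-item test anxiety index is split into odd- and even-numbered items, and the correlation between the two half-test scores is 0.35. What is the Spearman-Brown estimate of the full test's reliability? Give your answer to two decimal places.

r_full = 2r_hh / (1 + r_hh) = 2 × 0.35 / (1 + 0.35)
r_full = 0.7000 / 1.3500 ≈ 0.5185

0.52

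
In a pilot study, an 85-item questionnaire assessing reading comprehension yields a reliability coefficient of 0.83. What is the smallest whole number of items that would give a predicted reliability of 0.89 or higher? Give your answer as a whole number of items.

n = [0.89 × 0.17] / [0.83 × 0.11]
n = 0.1513 / 0.0913 ≈ 1.6572
So the test needs 1.6572 × 85 ≈ 140.86 items; rounding up, 141.

141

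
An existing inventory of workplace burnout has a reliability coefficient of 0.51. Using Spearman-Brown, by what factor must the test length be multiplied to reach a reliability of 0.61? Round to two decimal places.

Spearman-Brown solved for the length factor n:
n = r_target (1 − r_old) / [ r_old (1 − r_target) ]
n = [0.61 × 0.49] / [0.51 × 0.39]
n = 0.2989 / 0.1989 ≈ 1.5028

1.50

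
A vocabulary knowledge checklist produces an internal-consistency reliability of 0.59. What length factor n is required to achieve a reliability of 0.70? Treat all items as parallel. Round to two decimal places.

n = 0.70(1 − 0.59) / [0.59(1 − 0.70)]
n = 0.2870 / 0.1770 ≈ 1.6215

1.62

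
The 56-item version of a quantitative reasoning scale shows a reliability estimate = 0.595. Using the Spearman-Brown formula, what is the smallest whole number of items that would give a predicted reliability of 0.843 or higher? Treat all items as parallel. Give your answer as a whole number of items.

n = 0.843 × (1 − 0.595) / [ 0.595 × (1 − 0.843) ]
n = 0.341415 / 0.093415 ≈ 3.6548
3.6548 × 56 = 204.67 → 205 items

205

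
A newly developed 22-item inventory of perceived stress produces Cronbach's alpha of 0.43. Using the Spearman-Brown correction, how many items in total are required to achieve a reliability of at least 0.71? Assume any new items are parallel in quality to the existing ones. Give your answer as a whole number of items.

72

Rearranging the Spearman-Brown formula for n,
n = r_target (1 − r_old) / [ r_old (1 − r_target) ]
n = 0.71 × (1 − 0.43) / [ 0.43 × (1 − 0.71) ]
  = 0.4047 / 0.1247 = 3.2454
Items needed = n × 22 = 3.2454 × 22 ≈ 71.40 → round up to 72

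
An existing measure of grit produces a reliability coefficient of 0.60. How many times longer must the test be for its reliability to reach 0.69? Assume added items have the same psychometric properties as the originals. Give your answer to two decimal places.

n = 0.69(1 − 0.60) / [0.60(1 − 0.69)]
  = 0.2760 / 0.1860 = 1.4839

1.48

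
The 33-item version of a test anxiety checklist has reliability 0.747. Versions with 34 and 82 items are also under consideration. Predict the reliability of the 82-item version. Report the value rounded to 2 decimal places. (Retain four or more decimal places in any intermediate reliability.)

0.88

Only the ratio of lengths matters: n = 82/33 = 2.4848
r_{82} = n·r / (1 + (n − 1)·r) = 1.8561 / 2.1091 ≈ 0.8800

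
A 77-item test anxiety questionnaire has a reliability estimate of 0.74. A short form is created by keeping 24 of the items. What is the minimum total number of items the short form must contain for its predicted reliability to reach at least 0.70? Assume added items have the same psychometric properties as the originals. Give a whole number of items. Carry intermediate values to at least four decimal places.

First, r for the 24-item form: n = 24/77 = 0.3117, so r_24 = 0.3117·0.74/(1 + (0.3117 − 1)·0.74) = 0.4701
Length factor from the short form to reach 0.70: n' = 0.70(1 − 0.4701) / [0.4701(1 − 0.70)] ≈ 2.6301
Items = 2.6301 × 24 ≈ 63.12 → 64

64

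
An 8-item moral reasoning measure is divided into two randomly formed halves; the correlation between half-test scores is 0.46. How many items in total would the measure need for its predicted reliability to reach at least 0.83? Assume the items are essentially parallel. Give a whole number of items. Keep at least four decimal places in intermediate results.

23

Corrected full-test reliability: r_full = 2 × 0.46 / (1 + 0.46) ≈ 0.6301
Solve Spearman-Brown for n: n = 0.83(1 − 0.6301) / [0.6301(1 − 0.83)] = 2.8662
Required items = 2.8662 × 8 = 22.93, so 23 items.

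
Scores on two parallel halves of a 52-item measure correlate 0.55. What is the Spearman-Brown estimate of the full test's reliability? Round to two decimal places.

Each half is half the length of the full test, so the full test is n = 2 times a half.
r_full = 2r_hh / (1 + r_hh) = 2 × 0.55 / (1 + 0.55)
r_full = 1.1000 / 1.5500 ≈ 0.7097

0.71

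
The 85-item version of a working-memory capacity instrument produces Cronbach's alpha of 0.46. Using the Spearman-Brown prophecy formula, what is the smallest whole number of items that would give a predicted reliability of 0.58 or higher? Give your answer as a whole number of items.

Spearman-Brown solved for the length factor n:
n = r_target (1 − r_old) / [ r_old (1 − r_target) ]
n = [0.58 × 0.54] / [0.46 × 0.42]
  = 0.3132 / 0.1932 = 1.6211
Items needed = n × 85 = 1.6211 × 85 ≈ 137.79 → round up to 138

138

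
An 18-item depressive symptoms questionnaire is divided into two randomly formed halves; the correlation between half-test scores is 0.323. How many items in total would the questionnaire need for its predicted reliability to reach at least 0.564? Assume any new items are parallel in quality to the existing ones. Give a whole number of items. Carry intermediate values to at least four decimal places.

r_full = 2(0.323)/(1 + 0.323) = 0.4883
Solve Spearman-Brown for n: n = 0.564(1 − 0.4883) / [0.4883(1 − 0.564)] = 1.3556
Items = 1.3556 × 18 ≈ 24.40 → 25

25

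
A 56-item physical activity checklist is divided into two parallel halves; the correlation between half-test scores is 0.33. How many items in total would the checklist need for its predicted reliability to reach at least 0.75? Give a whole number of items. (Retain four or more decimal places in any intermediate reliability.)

171

r_full = 2(0.33)/(1 + 0.33) = 0.4962
n = r_tgt(1 − r_full) / [r_full(1 − r_tgt)] = 0.75 × 0.5038 / (0.4962 × 0.25) ≈ 3.0459
Items = 3.0459 × 56 ≈ 170.57 → 171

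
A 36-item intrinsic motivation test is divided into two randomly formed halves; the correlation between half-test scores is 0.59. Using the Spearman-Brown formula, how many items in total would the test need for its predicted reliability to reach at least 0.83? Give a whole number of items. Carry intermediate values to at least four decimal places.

r_full = 2(0.59)/(1 + 0.59) = 0.7421
Solve Spearman-Brown for n: n = 0.83(1 − 0.7421) / [0.7421(1 − 0.83)] = 1.6968
Required items = 1.6968 × 36 = 61.08, so 62 items.

62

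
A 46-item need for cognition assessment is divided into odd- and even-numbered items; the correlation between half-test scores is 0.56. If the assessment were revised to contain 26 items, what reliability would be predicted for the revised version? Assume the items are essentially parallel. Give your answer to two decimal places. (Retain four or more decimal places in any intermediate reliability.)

0.59

Full-test reliability from the split-half r: r_full = 2(0.56)/(1 + 0.56) = 0.7179
Length factor from 46 to 26 items: n = 26/46 = 0.5652
r_new = n·r_full / (1 + (n − 1)·r_full) = 0.4058 / 0.6879 ≈ 0.5899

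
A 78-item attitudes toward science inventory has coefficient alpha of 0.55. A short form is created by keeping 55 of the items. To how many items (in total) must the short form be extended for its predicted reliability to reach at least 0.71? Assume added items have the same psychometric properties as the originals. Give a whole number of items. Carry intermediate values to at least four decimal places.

157

First, r for the 55-item form: n = 55/78 = 0.7051, so r_55 = 0.7051·0.55/(1 + (0.7051 − 1)·0.55) = 0.4629
Length factor from the short form to reach 0.71: n' = 0.71(1 − 0.4629) / [0.4629(1 − 0.71)] ≈ 2.8407
Items = 2.8407 × 55 ≈ 156.24 → 157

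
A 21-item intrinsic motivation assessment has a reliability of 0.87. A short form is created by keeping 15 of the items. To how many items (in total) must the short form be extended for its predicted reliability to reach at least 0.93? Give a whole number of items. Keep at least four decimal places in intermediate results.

42

Short-form reliability: n = 15/21 = 0.7143; r_15 = n·r/(1+(n−1)r) ≈ 0.8270
Then solve for n' with r_old = 0.8270, r_target = 0.93: n' = 0.93(1 − 0.8270)/[0.8270(1 − 0.93)] = 2.7792
Total items = 2.7792 × 15 = 41.69, rounded up to 42.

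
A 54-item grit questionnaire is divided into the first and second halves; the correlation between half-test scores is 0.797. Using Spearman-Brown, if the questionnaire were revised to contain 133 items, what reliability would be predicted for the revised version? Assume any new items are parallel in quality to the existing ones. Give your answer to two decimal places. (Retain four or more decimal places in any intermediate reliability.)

0.95

Full-test reliability from the split-half r: r_full = 2(0.797)/(1 + 0.797) = 0.8870
Then adjust to 133 items: n = 133/54 = 2.4630
r_new = n·r_full / (1 + (n − 1)·r_full) = 2.1847 / 2.2977 ≈ 0.9508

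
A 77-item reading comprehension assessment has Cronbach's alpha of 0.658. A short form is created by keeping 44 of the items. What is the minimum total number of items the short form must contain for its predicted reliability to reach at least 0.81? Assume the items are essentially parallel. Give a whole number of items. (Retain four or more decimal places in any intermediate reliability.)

171

Short-form reliability: n = 44/77 = 0.5714; r_44 = n·r/(1+(n−1)r) ≈ 0.5237
Then solve for n' with r_old = 0.5237, r_target = 0.81: n' = 0.81(1 − 0.5237)/[0.5237(1 − 0.81)] = 3.8773
Total items = 3.8773 × 44 = 170.60, rounded up to 171.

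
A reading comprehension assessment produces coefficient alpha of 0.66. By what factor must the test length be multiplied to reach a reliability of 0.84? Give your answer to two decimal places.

2.70

Invert Spearman-Brown to solve for n:
n = r_target (1 − r_old) / [ r_old (1 − r_target) ]
n = 0.84(1 − 0.66) / [0.66(1 − 0.84)]
  = 0.2856 / 0.1056 = 2.7045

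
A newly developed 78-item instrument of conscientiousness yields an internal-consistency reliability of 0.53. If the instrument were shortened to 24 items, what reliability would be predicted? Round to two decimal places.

Length ratio n = 24/78 = 0.3077
Apply the Spearman-Brown prophecy formula, r' = nr / [1 + (n − 1)r]:
r_new = (0.3077 × 0.53) / (1 + (0.3077 − 1) × 0.53)
r_new = 0.1631 / 0.6331 ≈ 0.2576

0.26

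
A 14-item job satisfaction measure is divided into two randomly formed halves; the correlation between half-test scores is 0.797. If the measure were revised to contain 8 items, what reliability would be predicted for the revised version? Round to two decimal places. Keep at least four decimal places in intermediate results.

0.82

Full-test reliability from the split-half r: r_full = 2(0.797)/(1 + 0.797) = 0.8870
Length factor from 14 to 8 items: n = 8/14 = 0.5714
r_new = n·r_full / (1 + (n − 1)·r_full) = 0.5068 / 0.6198 ≈ 0.8177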